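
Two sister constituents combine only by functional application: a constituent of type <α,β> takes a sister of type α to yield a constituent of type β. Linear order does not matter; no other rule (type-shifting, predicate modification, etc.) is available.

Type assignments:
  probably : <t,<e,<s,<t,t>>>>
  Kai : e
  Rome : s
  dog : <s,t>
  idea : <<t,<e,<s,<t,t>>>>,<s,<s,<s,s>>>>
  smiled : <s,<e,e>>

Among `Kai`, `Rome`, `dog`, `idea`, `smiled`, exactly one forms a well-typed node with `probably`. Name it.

idea

Kai : e — no; probably wants t, and Kai wants nothing (atomic).
Rome : s — no; probably wants t, and Rome wants nothing (atomic).
dog : <s,t> — no; probably wants t, and dog wants s.
idea — combines: idea : <<t,<e,<s,<t,t>>>>,<s,<s,<s,s>>>> takes probably : <t,<e,<s,<t,t>>>> as argument, giving <s,<s,<s,s>>>.
smiled : <s,<e,e>> — no; probably wants t, and smiled wants s.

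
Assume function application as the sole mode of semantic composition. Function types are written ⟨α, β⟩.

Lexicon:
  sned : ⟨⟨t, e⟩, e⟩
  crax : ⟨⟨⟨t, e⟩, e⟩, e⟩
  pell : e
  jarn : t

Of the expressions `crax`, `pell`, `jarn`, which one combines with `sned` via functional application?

crax

crax — combines: crax : ⟨⟨⟨t, e⟩, e⟩, e⟩ takes sned : ⟨⟨t, e⟩, e⟩ as argument, giving e.
pell : e — does not combine with sned.
jarn : t — does not combine with sned.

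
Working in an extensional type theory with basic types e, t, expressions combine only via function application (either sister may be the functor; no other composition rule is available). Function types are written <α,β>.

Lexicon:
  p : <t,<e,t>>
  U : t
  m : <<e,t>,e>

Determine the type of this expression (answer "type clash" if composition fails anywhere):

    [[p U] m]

e

[p U]: functor p : <t,<e,t>>, argument U : t; result <e,t>.
[[p U] m]: functor m : <<e,t>,e>, argument [p U] : <e,t>; result e.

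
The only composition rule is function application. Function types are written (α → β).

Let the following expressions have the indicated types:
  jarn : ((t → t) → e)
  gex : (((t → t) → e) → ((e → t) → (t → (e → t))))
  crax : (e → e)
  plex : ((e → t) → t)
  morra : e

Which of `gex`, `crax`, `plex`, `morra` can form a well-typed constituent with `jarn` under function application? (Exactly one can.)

gex

gex — combines: gex : (((t → t) → e) → ((e → t) → (t → (e → t)))) takes jarn : ((t → t) → e) as argument, giving ((e → t) → (t → (e → t))).
crax : (e → e) — neither side's domain matches the other.
plex : ((e → t) → t) — neither side's domain matches the other.
morra : e — neither side's domain matches the other.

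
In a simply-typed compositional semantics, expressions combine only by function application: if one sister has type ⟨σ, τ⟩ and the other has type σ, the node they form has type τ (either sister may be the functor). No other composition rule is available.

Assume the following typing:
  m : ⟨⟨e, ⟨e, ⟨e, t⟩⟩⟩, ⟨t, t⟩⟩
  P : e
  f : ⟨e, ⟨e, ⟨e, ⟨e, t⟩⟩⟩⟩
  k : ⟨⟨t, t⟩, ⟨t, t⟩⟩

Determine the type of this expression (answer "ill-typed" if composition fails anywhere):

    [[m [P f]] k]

⟨t, t⟩

At [P f], f : ⟨e, ⟨e, ⟨e, ⟨e, t⟩⟩⟩⟩ takes P : e, giving ⟨e, ⟨e, ⟨e, t⟩⟩⟩.
At [m [P f]], m : ⟨⟨e, ⟨e, ⟨e, t⟩⟩⟩, ⟨t, t⟩⟩ takes [P f] : ⟨e, ⟨e, ⟨e, t⟩⟩⟩, giving ⟨t, t⟩.
At [[m [P f]] k], k : ⟨⟨t, t⟩, ⟨t, t⟩⟩ takes [m [P f]] : ⟨t, t⟩, giving ⟨t, t⟩.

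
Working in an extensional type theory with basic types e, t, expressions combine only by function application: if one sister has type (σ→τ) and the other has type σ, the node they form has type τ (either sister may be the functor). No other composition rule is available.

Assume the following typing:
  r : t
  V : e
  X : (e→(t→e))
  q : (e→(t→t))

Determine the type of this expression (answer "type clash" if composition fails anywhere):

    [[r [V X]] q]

[V X]: functor X : (e→(t→e)), argument V : e; result (t→e).
[r [V X]]: functor [V X] : (t→e), argument r : t; result e.
[[r [V X]] q]: functor q : (e→(t→t)), argument [r [V X]] : e; result (t→t).

(t→t)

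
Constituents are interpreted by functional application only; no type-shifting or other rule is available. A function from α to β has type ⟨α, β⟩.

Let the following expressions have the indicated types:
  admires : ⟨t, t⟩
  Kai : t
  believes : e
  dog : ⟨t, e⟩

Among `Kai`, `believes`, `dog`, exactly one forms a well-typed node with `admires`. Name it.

Kai — combines: admires : ⟨t, t⟩ takes Kai : t as argument, giving t.
believes : e — does not combine with admires.
dog : ⟨t, e⟩ — does not combine with admires.

Kai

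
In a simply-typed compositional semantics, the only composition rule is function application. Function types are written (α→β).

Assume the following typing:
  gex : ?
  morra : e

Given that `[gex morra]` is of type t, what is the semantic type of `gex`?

(e→t)

For [gex morra] to have type t with morra of type e, gex must be the function: gex : (e→t).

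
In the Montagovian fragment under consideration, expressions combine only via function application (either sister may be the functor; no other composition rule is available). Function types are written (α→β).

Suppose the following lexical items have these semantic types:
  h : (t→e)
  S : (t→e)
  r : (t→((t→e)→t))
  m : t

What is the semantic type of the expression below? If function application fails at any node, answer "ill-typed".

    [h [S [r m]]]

At [r m], r : (t→((t→e)→t)) takes m : t, giving ((t→e)→t).
At [S [r m]], [r m] : ((t→e)→t) takes S : (t→e), giving t.
At [h [S [r m]]], h : (t→e) takes [S [r m]] : t, giving e.

e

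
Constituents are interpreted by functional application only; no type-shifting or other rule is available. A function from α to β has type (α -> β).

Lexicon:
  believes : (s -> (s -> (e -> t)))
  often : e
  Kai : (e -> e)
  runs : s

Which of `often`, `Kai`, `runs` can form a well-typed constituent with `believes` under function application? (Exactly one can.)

runs

often : e — believes needs s; often needs nothing (atomic); neither fits.
Kai : (e -> e) — believes needs s; Kai needs e; neither fits.
runs — combines: believes : (s -> (s -> (e -> t))) takes runs : s as argument, giving (s -> (e -> t)).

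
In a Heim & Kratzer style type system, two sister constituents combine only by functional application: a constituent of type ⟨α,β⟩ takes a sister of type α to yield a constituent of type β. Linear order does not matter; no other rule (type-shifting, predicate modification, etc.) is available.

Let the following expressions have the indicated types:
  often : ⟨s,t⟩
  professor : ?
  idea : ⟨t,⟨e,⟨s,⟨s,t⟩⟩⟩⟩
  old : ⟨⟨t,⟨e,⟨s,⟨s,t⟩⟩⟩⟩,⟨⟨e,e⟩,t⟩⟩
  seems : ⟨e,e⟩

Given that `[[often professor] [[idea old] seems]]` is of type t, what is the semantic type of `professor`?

⟨⟨s,t⟩,⟨t,t⟩⟩

[[often professor] [[idea old] seems]] must have type t. The sister [[idea old] seems] has type t; that is not a function onto t, so [often professor] must be the functor, of type ⟨t,t⟩.
[often professor] must have type ⟨t,t⟩. The sister often has type ⟨s,t⟩; that is not a function onto ⟨t,t⟩, so professor must be the functor, of type ⟨⟨s,t⟩,⟨t,t⟩⟩.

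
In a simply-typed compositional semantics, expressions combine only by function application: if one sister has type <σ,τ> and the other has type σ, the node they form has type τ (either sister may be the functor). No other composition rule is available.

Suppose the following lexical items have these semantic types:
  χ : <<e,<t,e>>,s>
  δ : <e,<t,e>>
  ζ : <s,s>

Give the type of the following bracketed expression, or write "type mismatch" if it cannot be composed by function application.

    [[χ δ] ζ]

[χ δ]: <<e,<t,e>>,s> applied to <e,<t,e>> yields s.
[[χ δ] ζ]: <s,s> applied to s yields s.

s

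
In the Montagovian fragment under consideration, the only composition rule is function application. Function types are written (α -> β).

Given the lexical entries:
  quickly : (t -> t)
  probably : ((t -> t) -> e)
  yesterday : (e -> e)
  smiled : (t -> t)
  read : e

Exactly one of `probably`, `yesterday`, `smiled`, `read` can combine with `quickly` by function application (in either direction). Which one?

probably — combines: probably : ((t -> t) -> e) takes quickly : (t -> t) as argument, giving e.
yesterday : (e -> e) — does not combine with quickly.
smiled : (t -> t) — does not combine with quickly.
read : e — does not combine with quickly.

probably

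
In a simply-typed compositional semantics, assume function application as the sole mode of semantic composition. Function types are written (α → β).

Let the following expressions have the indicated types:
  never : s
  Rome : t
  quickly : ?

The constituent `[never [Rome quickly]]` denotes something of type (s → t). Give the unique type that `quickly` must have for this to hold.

(t → (s → (s → t)))

[never [Rome quickly]] is required to be (s → t). never : s cannot yield (s → t) as functor, so [Rome quickly] : (s → (s → t)).
[Rome quickly] is required to be (s → (s → t)). Rome : t cannot yield (s → (s → t)) as functor, so quickly : (t → (s → (s → t))).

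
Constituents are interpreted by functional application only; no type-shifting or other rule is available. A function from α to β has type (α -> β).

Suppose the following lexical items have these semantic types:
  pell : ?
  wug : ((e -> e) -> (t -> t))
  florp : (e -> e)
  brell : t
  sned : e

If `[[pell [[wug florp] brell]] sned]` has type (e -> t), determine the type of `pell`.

(t -> (e -> (e -> t)))

[[pell [[wug florp] brell]] sned] must have type (e -> t). The sister sned has type e; that is not a function onto (e -> t), so [pell [[wug florp] brell]] must be the functor, of type (e -> (e -> t)).
[pell [[wug florp] brell]] must have type (e -> (e -> t)). The sister [[wug florp] brell] has type t; that is not a function onto (e -> (e -> t)), so pell must be the functor, of type (t -> (e -> (e -> t))).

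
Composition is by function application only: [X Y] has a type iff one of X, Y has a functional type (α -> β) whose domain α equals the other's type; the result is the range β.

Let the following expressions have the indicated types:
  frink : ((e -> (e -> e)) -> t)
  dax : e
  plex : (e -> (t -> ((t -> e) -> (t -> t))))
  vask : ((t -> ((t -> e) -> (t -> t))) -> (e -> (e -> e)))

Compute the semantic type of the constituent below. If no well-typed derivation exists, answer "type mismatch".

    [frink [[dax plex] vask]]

t

[dax plex]: plex is (e -> (t -> ((t -> e) -> (t -> t)))), dax is e; result (t -> ((t -> e) -> (t -> t))).
[[dax plex] vask]: vask is ((t -> ((t -> e) -> (t -> t))) -> (e -> (e -> e))), [dax plex] is (t -> ((t -> e) -> (t -> t))); result (e -> (e -> e)).
[frink [[dax plex] vask]]: frink is ((e -> (e -> e)) -> t), [[dax plex] vask] is (e -> (e -> e)); result t.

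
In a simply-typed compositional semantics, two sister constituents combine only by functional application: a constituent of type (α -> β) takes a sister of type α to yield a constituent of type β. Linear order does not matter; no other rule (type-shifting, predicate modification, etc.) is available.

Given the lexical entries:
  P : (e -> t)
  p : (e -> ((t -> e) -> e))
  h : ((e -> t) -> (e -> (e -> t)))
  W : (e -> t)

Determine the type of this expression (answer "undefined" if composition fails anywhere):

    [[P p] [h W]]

[P p]: (e -> t) and (e -> ((t -> e) -> e)) cannot combine by function application — type clash.

undefined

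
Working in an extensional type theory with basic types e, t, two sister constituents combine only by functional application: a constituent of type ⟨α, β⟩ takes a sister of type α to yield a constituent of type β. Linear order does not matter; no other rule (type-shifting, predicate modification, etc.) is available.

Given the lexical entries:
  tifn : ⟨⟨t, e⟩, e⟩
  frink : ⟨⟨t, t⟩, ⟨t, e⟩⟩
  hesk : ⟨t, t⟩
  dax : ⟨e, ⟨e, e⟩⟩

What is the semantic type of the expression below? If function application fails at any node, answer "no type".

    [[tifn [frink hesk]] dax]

⟨e, e⟩

[frink hesk] — frink of type ⟨⟨t, t⟩, ⟨t, e⟩⟩ combines with hesk of type ⟨t, t⟩: type ⟨t, e⟩.
[tifn [frink hesk]] — tifn of type ⟨⟨t, e⟩, e⟩ combines with [frink hesk] of type ⟨t, e⟩: type e.
[[tifn [frink hesk]] dax] — dax of type ⟨e, ⟨e, e⟩⟩ combines with [tifn [frink hesk]] of type e: type ⟨e, e⟩.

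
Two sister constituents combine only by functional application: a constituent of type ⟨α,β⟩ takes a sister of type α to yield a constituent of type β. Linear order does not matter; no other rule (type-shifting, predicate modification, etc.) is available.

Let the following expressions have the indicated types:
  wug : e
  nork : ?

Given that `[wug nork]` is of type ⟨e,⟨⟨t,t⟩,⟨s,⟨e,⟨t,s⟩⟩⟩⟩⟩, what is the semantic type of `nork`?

For [wug nork] to have type ⟨e,⟨⟨t,t⟩,⟨s,⟨e,⟨t,s⟩⟩⟩⟩⟩ with wug of type e, nork must be the function: nork : ⟨e,⟨e,⟨⟨t,t⟩,⟨s,⟨e,⟨t,s⟩⟩⟩⟩⟩⟩.

⟨e,⟨e,⟨⟨t,t⟩,⟨s,⟨e,⟨t,s⟩⟩⟩⟩⟩⟩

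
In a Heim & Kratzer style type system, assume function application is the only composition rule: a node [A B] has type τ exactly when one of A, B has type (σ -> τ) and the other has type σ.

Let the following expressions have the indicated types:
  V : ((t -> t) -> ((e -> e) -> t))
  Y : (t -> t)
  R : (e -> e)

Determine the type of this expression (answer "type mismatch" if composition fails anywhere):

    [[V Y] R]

At [V Y], V : ((t -> t) -> ((e -> e) -> t)) takes Y : (t -> t), giving ((e -> e) -> t).
At [[V Y] R], [V Y] : ((e -> e) -> t) takes R : (e -> e), giving t.

t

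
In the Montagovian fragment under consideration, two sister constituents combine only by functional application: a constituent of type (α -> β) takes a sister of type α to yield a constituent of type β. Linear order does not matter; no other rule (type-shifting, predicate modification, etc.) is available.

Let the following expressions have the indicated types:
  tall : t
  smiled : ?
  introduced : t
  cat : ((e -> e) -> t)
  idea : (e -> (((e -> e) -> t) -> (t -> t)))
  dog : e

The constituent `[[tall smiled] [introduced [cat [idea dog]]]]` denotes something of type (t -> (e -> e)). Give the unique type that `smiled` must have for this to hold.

(t -> (t -> (t -> (e -> e))))

[[tall smiled] [introduced [cat [idea dog]]]] must have type (t -> (e -> e)). The sister [introduced [cat [idea dog]]] has type t; that is not a function onto (t -> (e -> e)), so [tall smiled] must be the functor, of type (t -> (t -> (e -> e))).
[tall smiled] must have type (t -> (t -> (e -> e))). The sister tall has type t; that is not a function onto (t -> (t -> (e -> e))), so smiled must be the functor, of type (t -> (t -> (t -> (e -> e)))).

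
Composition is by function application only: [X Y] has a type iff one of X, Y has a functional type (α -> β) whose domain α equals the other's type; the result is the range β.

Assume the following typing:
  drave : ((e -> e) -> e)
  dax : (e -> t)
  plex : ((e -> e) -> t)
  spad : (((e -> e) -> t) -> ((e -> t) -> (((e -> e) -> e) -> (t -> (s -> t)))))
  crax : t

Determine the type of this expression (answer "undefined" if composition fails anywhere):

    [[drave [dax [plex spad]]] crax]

[plex spad]: spad is (((e -> e) -> t) -> ((e -> t) -> (((e -> e) -> e) -> (t -> (s -> t))))), plex is ((e -> e) -> t); result ((e -> t) -> (((e -> e) -> e) -> (t -> (s -> t)))).
[dax [plex spad]]: [plex spad] is ((e -> t) -> (((e -> e) -> e) -> (t -> (s -> t)))), dax is (e -> t); result (((e -> e) -> e) -> (t -> (s -> t))).
[drave [dax [plex spad]]]: [dax [plex spad]] is (((e -> e) -> e) -> (t -> (s -> t))), drave is ((e -> e) -> e); result (t -> (s -> t)).
[[drave [dax [plex spad]]] crax]: [drave [dax [plex spad]]] is (t -> (s -> t)), crax is t; result (s -> t).

(s -> t)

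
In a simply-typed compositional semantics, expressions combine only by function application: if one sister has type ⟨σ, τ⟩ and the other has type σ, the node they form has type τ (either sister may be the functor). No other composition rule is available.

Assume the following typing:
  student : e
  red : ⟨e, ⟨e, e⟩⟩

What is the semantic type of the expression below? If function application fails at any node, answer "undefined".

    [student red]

At [student red], red : ⟨e, ⟨e, e⟩⟩ takes student : e, giving ⟨e, e⟩.

⟨e, e⟩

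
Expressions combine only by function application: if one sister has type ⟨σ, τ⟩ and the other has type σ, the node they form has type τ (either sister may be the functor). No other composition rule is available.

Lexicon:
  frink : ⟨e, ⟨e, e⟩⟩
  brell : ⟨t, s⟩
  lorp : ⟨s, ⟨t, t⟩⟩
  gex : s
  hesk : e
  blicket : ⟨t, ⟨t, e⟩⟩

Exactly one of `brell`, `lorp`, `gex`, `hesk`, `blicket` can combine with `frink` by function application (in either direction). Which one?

hesk

brell : ⟨t, s⟩ — frink needs e; brell needs t; neither fits.
lorp : ⟨s, ⟨t, t⟩⟩ — frink needs e; lorp needs s; neither fits.
gex : s — frink needs e; gex needs nothing (atomic); neither fits.
hesk — combines: frink : ⟨e, ⟨e, e⟩⟩ takes hesk : e as argument, giving ⟨e, e⟩.
blicket : ⟨t, ⟨t, e⟩⟩ — frink needs e; blicket needs t; neither fits.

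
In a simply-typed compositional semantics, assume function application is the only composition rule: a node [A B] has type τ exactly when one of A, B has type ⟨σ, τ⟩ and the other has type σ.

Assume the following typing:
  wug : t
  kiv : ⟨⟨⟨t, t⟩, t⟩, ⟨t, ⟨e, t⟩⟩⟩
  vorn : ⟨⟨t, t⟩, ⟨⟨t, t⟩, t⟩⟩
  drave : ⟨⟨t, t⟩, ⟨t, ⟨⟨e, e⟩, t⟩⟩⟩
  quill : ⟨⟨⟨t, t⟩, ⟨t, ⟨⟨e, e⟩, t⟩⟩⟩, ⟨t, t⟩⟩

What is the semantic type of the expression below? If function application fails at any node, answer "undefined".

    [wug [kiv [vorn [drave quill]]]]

[drave quill] — quill of type ⟨⟨⟨t, t⟩, ⟨t, ⟨⟨e, e⟩, t⟩⟩⟩, ⟨t, t⟩⟩ combines with drave of type ⟨⟨t, t⟩, ⟨t, ⟨⟨e, e⟩, t⟩⟩⟩: type ⟨t, t⟩.
[vorn [drave quill]] — vorn of type ⟨⟨t, t⟩, ⟨⟨t, t⟩, t⟩⟩ combines with [drave quill] of type ⟨t, t⟩: type ⟨⟨t, t⟩, t⟩.
[kiv [vorn [drave quill]]] — kiv of type ⟨⟨⟨t, t⟩, t⟩, ⟨t, ⟨e, t⟩⟩⟩ combines with [vorn [drave quill]] of type ⟨⟨t, t⟩, t⟩: type ⟨t, ⟨e, t⟩⟩.
[wug [kiv [vorn [drave quill]]]] — [kiv [vorn [drave quill]]] of type ⟨t, ⟨e, t⟩⟩ combines with wug of type t: type ⟨e, t⟩.

⟨e, t⟩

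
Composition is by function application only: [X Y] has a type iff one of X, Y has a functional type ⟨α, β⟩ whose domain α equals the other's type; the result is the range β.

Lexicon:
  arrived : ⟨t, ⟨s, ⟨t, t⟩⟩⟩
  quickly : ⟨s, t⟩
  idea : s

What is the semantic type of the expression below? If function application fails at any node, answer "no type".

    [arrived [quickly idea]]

[quickly idea]: ⟨s, t⟩ applied to s yields t.
[arrived [quickly idea]]: ⟨t, ⟨s, ⟨t, t⟩⟩⟩ applied to t yields ⟨s, ⟨t, t⟩⟩.

⟨s, ⟨t, t⟩⟩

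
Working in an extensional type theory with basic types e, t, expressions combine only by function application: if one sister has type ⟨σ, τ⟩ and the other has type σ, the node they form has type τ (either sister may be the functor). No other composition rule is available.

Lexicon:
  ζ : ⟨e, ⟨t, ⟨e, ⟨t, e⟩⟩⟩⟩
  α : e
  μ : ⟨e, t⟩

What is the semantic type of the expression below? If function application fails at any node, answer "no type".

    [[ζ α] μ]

[ζ α]: functor ζ : ⟨e, ⟨t, ⟨e, ⟨t, e⟩⟩⟩⟩, argument α : e; result ⟨t, ⟨e, ⟨t, e⟩⟩⟩.
[[ζ α] μ]: ⟨t, ⟨e, ⟨t, e⟩⟩⟩ with ⟨e, t⟩ — neither is a function whose domain matches the other; composition fails here.

no type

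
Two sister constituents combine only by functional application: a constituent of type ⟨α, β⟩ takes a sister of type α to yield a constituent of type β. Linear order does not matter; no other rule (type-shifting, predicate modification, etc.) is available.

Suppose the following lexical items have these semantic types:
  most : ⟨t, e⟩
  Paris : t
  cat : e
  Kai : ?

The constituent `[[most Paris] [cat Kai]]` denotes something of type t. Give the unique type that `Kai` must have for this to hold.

⟨e, ⟨e, t⟩⟩

At [[most Paris] [cat Kai]] (required: t): [most Paris] is e, which is not a function with range t; hence [cat Kai] is the functor — type ⟨e, t⟩.
At [cat Kai] (required: ⟨e, t⟩): cat is e, which is not a function with range ⟨e, t⟩; hence Kai is the functor — type ⟨e, ⟨e, t⟩⟩.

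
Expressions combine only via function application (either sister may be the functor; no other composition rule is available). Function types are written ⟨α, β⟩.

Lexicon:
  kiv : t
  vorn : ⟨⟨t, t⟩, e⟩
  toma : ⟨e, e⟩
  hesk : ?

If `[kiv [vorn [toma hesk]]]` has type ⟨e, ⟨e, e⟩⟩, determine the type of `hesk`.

⟨⟨e, e⟩, ⟨⟨⟨t, t⟩, e⟩, ⟨t, ⟨e, ⟨e, e⟩⟩⟩⟩⟩

For [kiv [vorn [toma hesk]]] to have type ⟨e, ⟨e, e⟩⟩ with kiv of type t, [vorn [toma hesk]] must be the function: [vorn [toma hesk]] : ⟨t, ⟨e, ⟨e, e⟩⟩⟩.
For [vorn [toma hesk]] to have type ⟨t, ⟨e, ⟨e, e⟩⟩⟩ with vorn of type ⟨⟨t, t⟩, e⟩, [toma hesk] must be the function: [toma hesk] : ⟨⟨⟨t, t⟩, e⟩, ⟨t, ⟨e, ⟨e, e⟩⟩⟩⟩.
For [toma hesk] to have type ⟨⟨⟨t, t⟩, e⟩, ⟨t, ⟨e, ⟨e, e⟩⟩⟩⟩ with toma of type ⟨e, e⟩, hesk must be the function: hesk : ⟨⟨e, e⟩, ⟨⟨⟨t, t⟩, e⟩, ⟨t, ⟨e, ⟨e, e⟩⟩⟩⟩⟩.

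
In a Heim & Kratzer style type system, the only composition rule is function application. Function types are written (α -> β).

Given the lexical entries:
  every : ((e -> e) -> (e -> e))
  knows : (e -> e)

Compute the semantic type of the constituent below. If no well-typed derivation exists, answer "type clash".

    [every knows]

[every knows]: functor every : ((e -> e) -> (e -> e)), argument knows : (e -> e); result (e -> e).

(e -> e)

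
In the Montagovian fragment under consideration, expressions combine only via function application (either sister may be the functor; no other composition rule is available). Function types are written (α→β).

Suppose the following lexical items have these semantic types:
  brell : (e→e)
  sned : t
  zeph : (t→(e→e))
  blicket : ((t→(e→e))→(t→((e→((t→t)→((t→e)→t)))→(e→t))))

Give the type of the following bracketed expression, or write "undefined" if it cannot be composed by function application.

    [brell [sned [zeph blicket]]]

undefined

[zeph blicket]: blicket is ((t→(e→e))→(t→((e→((t→t)→((t→e)→t)))→(e→t)))), zeph is (t→(e→e)); result (t→((e→((t→t)→((t→e)→t)))→(e→t))).
[sned [zeph blicket]]: [zeph blicket] is (t→((e→((t→t)→((t→e)→t)))→(e→t))), sned is t; result ((e→((t→t)→((t→e)→t)))→(e→t)).
[brell [sned [zeph blicket]]]: (e→e) and ((e→((t→t)→((t→e)→t)))→(e→t)) cannot combine by function application — type clash.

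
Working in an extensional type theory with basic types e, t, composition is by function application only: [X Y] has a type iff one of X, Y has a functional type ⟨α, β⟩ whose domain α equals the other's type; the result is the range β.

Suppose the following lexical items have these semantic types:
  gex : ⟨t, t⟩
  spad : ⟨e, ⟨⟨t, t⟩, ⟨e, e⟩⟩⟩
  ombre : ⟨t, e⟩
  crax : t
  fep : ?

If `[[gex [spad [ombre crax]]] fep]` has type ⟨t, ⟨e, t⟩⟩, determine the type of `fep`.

For [[gex [spad [ombre crax]]] fep] to have type ⟨t, ⟨e, t⟩⟩ with [gex [spad [ombre crax]]] of type ⟨e, e⟩, fep must be the function: fep : ⟨⟨e, e⟩, ⟨t, ⟨e, t⟩⟩⟩.

⟨⟨e, e⟩, ⟨t, ⟨e, t⟩⟩⟩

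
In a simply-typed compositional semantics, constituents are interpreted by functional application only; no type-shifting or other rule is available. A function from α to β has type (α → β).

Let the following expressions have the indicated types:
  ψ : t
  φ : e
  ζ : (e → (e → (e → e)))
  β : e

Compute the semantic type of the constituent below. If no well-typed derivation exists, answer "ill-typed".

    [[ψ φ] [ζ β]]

[ψ φ]: t with e — neither is a function whose domain matches the other; composition fails here.

ill-typed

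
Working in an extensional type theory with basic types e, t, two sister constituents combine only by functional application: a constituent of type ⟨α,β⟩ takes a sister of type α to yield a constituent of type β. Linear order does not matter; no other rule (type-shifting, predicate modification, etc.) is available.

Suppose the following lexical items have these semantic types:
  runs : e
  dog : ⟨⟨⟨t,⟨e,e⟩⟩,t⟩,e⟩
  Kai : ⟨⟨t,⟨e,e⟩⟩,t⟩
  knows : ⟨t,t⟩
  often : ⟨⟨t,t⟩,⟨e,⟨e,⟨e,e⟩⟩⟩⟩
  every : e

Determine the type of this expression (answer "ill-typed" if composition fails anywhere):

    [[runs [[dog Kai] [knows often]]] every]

[dog Kai]: dog is ⟨⟨⟨t,⟨e,e⟩⟩,t⟩,e⟩, Kai is ⟨⟨t,⟨e,e⟩⟩,t⟩; result e.
[knows often]: often is ⟨⟨t,t⟩,⟨e,⟨e,⟨e,e⟩⟩⟩⟩, knows is ⟨t,t⟩; result ⟨e,⟨e,⟨e,e⟩⟩⟩.
[[dog Kai] [knows often]]: [knows often] is ⟨e,⟨e,⟨e,e⟩⟩⟩, [dog Kai] is e; result ⟨e,⟨e,e⟩⟩.
[runs [[dog Kai] [knows often]]]: [[dog Kai] [knows often]] is ⟨e,⟨e,e⟩⟩, runs is e; result ⟨e,e⟩.
[[runs [[dog Kai] [knows often]]] every]: [runs [[dog Kai] [knows often]]] is ⟨e,e⟩, every is e; result e.

e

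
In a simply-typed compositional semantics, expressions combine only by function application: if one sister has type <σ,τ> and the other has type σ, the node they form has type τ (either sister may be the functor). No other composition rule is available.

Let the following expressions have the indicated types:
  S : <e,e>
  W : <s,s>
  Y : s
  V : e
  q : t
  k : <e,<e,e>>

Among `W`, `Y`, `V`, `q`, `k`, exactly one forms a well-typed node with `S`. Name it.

V

W : <s,s> — no; S wants e, and W wants s.
Y : s — no; S wants e, and Y wants nothing (atomic).
V — combines: S : <e,e> takes V : e as argument, giving e.
q : t — no; S wants e, and q wants nothing (atomic).
k : <e,<e,e>> — no; S wants e, and k wants e.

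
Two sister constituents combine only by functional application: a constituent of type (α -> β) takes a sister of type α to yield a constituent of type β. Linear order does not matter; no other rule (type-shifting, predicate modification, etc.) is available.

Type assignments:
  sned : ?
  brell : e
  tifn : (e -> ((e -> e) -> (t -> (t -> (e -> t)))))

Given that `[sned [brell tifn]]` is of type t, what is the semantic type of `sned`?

For [sned [brell tifn]] to have type t with [brell tifn] of type ((e -> e) -> (t -> (t -> (e -> t)))), sned must be the function: sned : (((e -> e) -> (t -> (t -> (e -> t)))) -> t).

(((e -> e) -> (t -> (t -> (e -> t)))) -> t)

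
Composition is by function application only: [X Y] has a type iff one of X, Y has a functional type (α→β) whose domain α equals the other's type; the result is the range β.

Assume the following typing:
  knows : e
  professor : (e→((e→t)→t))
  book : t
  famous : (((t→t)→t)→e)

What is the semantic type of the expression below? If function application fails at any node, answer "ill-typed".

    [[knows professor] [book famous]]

ill-typed

[knows professor]: professor is (e→((e→t)→t)), knows is e; result ((e→t)→t).
[book famous]: t with (((t→t)→t)→e) — neither is a function whose domain matches the other; composition fails here.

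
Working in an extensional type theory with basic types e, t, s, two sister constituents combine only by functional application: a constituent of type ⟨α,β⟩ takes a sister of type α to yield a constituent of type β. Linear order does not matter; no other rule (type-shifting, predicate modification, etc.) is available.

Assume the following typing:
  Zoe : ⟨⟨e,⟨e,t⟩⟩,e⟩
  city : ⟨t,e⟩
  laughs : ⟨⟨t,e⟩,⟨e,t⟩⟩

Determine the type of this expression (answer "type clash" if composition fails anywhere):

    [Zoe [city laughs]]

type clash

[city laughs] — laughs of type ⟨⟨t,e⟩,⟨e,t⟩⟩ combines with city of type ⟨t,e⟩: type ⟨e,t⟩.
[Zoe [city laughs]]: ⟨⟨e,⟨e,t⟩⟩,e⟩ and ⟨e,t⟩ cannot combine by function application — type clash.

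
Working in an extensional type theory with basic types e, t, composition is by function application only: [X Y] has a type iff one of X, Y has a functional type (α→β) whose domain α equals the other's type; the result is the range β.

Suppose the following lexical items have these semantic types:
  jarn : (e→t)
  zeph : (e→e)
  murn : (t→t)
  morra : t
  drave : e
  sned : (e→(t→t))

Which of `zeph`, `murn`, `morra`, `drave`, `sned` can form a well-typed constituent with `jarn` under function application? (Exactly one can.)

drave

zeph : (e→e) — no; jarn wants e, and zeph wants e.
murn : (t→t) — no; jarn wants e, and murn wants t.
morra : t — no; jarn wants e, and morra wants nothing (atomic).
drave — combines: jarn : (e→t) takes drave : e as argument, giving t.
sned : (e→(t→t)) — no; jarn wants e, and sned wants e.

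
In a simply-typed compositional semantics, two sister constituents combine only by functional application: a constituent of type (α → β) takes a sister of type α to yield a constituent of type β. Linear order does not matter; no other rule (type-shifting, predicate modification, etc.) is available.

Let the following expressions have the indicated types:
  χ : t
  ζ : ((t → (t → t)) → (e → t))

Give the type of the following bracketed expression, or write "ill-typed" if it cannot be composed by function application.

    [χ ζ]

ill-typed

[χ ζ]: t with ((t → (t → t)) → (e → t)) — neither is a function whose domain matches the other; composition fails here.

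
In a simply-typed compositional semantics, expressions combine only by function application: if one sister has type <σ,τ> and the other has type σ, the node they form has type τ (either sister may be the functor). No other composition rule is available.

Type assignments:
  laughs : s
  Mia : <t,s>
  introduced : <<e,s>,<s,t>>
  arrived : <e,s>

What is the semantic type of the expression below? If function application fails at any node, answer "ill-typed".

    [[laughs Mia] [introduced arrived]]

ill-typed

[laughs Mia]: s with <t,s> — neither is a function whose domain matches the other; composition fails here.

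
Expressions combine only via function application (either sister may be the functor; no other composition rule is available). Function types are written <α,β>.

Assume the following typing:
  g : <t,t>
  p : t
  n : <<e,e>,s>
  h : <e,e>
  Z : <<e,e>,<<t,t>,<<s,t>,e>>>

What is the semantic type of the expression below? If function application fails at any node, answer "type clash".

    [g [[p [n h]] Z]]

[n h]: n is <<e,e>,s>, h is <e,e>; result s.
[p [n h]]: t and s cannot combine by function application — type clash.

type clash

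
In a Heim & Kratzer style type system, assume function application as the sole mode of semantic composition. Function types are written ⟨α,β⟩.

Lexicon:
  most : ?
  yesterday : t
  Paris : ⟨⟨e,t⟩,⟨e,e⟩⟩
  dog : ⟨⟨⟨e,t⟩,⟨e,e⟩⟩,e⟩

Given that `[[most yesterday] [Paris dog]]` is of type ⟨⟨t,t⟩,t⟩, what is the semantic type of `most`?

⟨t,⟨e,⟨⟨t,t⟩,t⟩⟩⟩

For [[most yesterday] [Paris dog]] to have type ⟨⟨t,t⟩,t⟩ with [Paris dog] of type e, [most yesterday] must be the function: [most yesterday] : ⟨e,⟨⟨t,t⟩,t⟩⟩.
For [most yesterday] to have type ⟨e,⟨⟨t,t⟩,t⟩⟩ with yesterday of type t, most must be the function: most : ⟨t,⟨e,⟨⟨t,t⟩,t⟩⟩⟩.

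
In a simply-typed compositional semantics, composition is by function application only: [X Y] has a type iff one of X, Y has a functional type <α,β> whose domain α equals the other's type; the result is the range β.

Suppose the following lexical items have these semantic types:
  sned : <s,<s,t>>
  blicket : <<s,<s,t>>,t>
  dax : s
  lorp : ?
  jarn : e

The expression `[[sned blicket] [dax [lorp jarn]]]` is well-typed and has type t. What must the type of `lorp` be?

<e,<s,<t,t>>>

[[sned blicket] [dax [lorp jarn]]] must have type t. The sister [sned blicket] has type t; that is not a function onto t, so [dax [lorp jarn]] must be the functor, of type <t,t>.
[dax [lorp jarn]] must have type <t,t>. The sister dax has type s; that is not a function onto <t,t>, so [lorp jarn] must be the functor, of type <s,<t,t>>.
[lorp jarn] must have type <s,<t,t>>. The sister jarn has type e; that is not a function onto <s,<t,t>>, so lorp must be the functor, of type <e,<s,<t,t>>>.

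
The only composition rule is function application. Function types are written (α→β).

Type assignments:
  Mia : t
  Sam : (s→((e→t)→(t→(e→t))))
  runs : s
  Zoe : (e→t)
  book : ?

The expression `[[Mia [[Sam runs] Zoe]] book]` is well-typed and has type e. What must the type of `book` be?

[[Mia [[Sam runs] Zoe]] book] must have type e. The sister [Mia [[Sam runs] Zoe]] has type (e→t); that is not a function onto e, so book must be the functor, of type ((e→t)→e).

((e→t)→e)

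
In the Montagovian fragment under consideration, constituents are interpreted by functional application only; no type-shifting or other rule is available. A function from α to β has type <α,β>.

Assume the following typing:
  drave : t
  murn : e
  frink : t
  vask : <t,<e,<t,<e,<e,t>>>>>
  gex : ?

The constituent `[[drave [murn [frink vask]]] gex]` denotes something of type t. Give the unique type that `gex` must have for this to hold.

<<e,<e,t>>,t>

At [[drave [murn [frink vask]]] gex] (required: t): [drave [murn [frink vask]]] is <e,<e,t>>, which is not a function with range t; hence gex is the functor — type <<e,<e,t>>,t>.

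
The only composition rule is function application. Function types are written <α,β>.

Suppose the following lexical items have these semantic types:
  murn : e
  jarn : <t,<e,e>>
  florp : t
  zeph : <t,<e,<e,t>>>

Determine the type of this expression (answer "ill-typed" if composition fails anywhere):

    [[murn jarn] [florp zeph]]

ill-typed

At [murn jarn]: neither e nor <t,<e,e>> can take the other as argument; the node is ill-typed.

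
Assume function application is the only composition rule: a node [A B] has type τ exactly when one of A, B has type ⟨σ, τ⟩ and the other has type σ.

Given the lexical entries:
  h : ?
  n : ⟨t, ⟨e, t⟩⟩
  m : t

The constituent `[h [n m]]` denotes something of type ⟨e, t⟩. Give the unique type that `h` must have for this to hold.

[h [n m]] is required to be ⟨e, t⟩. [n m] : ⟨e, t⟩ cannot yield ⟨e, t⟩ as functor, so h : ⟨⟨e, t⟩, ⟨e, t⟩⟩.

⟨⟨e, t⟩, ⟨e, t⟩⟩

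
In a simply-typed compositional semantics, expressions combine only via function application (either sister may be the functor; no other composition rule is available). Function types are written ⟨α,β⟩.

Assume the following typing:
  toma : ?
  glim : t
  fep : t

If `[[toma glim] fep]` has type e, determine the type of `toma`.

[[toma glim] fep] must have type e. The sister fep has type t; that is not a function onto e, so [toma glim] must be the functor, of type ⟨t,e⟩.
[toma glim] must have type ⟨t,e⟩. The sister glim has type t; that is not a function onto ⟨t,e⟩, so toma must be the functor, of type ⟨t,⟨t,e⟩⟩.

⟨t,⟨t,e⟩⟩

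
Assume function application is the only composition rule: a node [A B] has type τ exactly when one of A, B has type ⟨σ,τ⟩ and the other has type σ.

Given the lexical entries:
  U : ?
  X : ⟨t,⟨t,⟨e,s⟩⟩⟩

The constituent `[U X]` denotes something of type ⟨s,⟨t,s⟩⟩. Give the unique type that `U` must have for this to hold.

For [U X] to have type ⟨s,⟨t,s⟩⟩ with X of type ⟨t,⟨t,⟨e,s⟩⟩⟩, U must be the function: U : ⟨⟨t,⟨t,⟨e,s⟩⟩⟩,⟨s,⟨t,s⟩⟩⟩.

⟨⟨t,⟨t,⟨e,s⟩⟩⟩,⟨s,⟨t,s⟩⟩⟩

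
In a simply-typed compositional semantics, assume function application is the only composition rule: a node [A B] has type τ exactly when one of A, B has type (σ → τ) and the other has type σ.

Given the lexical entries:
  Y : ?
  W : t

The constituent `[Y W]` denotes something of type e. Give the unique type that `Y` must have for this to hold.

[Y W] must have type e. The sister W has type t; that is not a function onto e, so Y must be the functor, of type (t → e).

(t → e)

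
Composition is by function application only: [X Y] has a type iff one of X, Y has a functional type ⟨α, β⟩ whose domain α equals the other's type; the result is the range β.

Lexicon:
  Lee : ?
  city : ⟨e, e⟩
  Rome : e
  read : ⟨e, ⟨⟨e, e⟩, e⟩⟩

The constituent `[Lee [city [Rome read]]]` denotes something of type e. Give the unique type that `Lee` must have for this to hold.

For [Lee [city [Rome read]]] to have type e with [city [Rome read]] of type e, Lee must be the function: Lee : ⟨e, e⟩.

⟨e, e⟩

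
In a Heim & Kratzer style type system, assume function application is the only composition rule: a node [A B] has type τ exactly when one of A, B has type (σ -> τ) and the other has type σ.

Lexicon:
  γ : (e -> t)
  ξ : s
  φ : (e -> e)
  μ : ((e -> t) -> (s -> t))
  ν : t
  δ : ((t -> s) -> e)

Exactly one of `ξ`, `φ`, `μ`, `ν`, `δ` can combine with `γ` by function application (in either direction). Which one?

μ

ξ : s — γ needs e; ξ needs nothing (atomic); neither fits.
φ : (e -> e) — γ needs e; φ needs e; neither fits.
μ — combines: μ : ((e -> t) -> (s -> t)) takes γ : (e -> t) as argument, giving (s -> t).
ν : t — γ needs e; ν needs nothing (atomic); neither fits.
δ : ((t -> s) -> e) — γ needs e; δ needs (t -> s); neither fits.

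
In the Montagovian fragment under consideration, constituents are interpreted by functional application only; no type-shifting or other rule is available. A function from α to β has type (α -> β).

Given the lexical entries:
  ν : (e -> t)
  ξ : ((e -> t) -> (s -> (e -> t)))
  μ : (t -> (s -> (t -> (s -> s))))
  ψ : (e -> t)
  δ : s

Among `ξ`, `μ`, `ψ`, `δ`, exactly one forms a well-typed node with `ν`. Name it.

ξ

ξ — combines: ξ : ((e -> t) -> (s -> (e -> t))) takes ν : (e -> t) as argument, giving (s -> (e -> t)).
μ : (t -> (s -> (t -> (s -> s)))) — ν needs e; μ needs t; neither fits.
ψ : (e -> t) — ν needs e; ψ needs e; neither fits.
δ : s — ν needs e; δ needs nothing (atomic); neither fits.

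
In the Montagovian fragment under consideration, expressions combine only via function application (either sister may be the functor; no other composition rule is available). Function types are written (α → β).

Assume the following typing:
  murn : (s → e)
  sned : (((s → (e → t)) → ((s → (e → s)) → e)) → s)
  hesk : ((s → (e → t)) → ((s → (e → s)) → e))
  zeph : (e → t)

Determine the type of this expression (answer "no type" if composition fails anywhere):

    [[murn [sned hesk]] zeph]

[sned hesk] — sned of type (((s → (e → t)) → ((s → (e → s)) → e)) → s) combines with hesk of type ((s → (e → t)) → ((s → (e → s)) → e)): type s.
[murn [sned hesk]] — murn of type (s → e) combines with [sned hesk] of type s: type e.
[[murn [sned hesk]] zeph] — zeph of type (e → t) combines with [murn [sned hesk]] of type e: type t.

t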